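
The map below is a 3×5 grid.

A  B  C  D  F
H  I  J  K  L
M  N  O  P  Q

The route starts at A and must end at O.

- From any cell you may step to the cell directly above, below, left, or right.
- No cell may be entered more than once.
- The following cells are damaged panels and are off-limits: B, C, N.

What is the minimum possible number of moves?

The Manhattan distance from A to O is |1−3| + |1−3| = 4, so at least 4 moves are needed.
A route of 4 moves achieves this: A → H → I → J → O.
Since 4 matches the lower bound, it is optimal.

4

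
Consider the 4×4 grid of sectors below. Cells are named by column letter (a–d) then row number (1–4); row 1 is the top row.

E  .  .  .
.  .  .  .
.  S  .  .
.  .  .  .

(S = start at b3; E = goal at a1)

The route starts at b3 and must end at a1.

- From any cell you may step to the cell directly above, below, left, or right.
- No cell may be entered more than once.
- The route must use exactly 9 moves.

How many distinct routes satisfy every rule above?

Need simple routes of exactly 9 moves from b3 to a1 (Manhattan distance 3, so 3 moves are spent on a detour and 3 undoing it).
Branch systematically from the start, pruning whenever the remaining move budget drops below the Manhattan distance to a1 or differs from it in parity. Grouping the completions by first move — via b2: 2; via b4: 14; via a3: 4; via c3: 11 — and summing: 2 + 14 + 4 + 11 = 31.
That gives 31 routes.

31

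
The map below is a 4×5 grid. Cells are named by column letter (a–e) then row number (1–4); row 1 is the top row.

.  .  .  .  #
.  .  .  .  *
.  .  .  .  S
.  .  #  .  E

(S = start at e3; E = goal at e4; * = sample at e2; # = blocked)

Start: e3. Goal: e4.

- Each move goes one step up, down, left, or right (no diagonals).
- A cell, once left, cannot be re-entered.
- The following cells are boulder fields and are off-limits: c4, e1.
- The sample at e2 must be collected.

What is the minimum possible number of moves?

5

Any route passes through e2 somewhere between e3 and e4. Summing Manhattan distances along the two legs (e3 → e2 → e4) gives a lower bound of 1 + 2 = 3 moves.
The shortest route satisfying every rule uses 5 moves: e3 → e2 → d2 → d3 → d4 → e4.
The bound of 3 isn't tight here; checking systematically, no route of length 3 through 4 satisfies every constraint, so 5 is the minimum.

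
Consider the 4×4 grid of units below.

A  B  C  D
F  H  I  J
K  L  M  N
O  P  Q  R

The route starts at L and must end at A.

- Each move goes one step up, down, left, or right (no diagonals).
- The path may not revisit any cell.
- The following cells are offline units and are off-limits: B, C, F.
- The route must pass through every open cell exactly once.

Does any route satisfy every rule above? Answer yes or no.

no

Cell D has only one open neighbour but is neither the start nor the goal, so a Hamiltonian route would have to both enter and leave it through the same neighbour — impossible without revisiting.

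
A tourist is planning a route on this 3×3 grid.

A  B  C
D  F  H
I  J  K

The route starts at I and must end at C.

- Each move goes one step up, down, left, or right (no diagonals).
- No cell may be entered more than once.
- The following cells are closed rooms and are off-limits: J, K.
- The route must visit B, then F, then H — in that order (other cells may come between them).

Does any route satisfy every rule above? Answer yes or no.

yes

One route that works: I → D → A → B → F → H → C.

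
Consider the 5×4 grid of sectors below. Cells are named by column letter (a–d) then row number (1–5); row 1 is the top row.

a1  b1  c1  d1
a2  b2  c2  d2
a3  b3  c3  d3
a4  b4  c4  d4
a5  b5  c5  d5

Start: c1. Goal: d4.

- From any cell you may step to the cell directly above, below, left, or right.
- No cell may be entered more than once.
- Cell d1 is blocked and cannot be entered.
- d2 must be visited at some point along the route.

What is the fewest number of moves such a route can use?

4

Any route passes through d2 somewhere between c1 and d4. Summing Manhattan distances along the two legs (c1 → d2 → d4) gives a lower bound of 2 + 2 = 4 moves.
A route of 4 moves achieves this: c1 → c2 → d2 → d3 → d4.
Since 4 matches the lower bound, it is optimal.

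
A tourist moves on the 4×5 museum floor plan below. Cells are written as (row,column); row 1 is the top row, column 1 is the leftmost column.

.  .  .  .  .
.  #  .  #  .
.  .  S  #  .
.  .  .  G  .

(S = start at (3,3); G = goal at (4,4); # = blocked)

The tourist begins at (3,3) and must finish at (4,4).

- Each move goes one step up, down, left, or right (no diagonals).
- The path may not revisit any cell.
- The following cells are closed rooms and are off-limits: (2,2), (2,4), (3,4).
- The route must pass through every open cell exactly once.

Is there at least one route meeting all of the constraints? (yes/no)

no

Colour the cells like a checkerboard: each orthogonal step flips colour, so a Hamiltonian route alternates colours. Here there are 8 cells of one colour and 9 of the other, with start on the same colour as the goal — the counts and endpoints can't be arranged into an alternating sequence of length 17, so no Hamiltonian route exists.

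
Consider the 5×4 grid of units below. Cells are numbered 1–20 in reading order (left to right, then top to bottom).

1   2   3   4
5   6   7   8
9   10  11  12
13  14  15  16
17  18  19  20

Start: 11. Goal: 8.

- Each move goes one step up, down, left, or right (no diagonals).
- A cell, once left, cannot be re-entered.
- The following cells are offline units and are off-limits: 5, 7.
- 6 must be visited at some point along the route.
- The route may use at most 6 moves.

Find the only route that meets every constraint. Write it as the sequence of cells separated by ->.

11 -> 10 -> 6 -> 2 -> 3 -> 4 -> 8

The 6-move cap with required stops at 6 leaves no slack for detours.
Route from 11: left 1 to 10, up 2 to 2, right 2 to 4, down 1 to 8 — 6 moves in all.
Check: all required cells visited; 6 ≤ 6 moves.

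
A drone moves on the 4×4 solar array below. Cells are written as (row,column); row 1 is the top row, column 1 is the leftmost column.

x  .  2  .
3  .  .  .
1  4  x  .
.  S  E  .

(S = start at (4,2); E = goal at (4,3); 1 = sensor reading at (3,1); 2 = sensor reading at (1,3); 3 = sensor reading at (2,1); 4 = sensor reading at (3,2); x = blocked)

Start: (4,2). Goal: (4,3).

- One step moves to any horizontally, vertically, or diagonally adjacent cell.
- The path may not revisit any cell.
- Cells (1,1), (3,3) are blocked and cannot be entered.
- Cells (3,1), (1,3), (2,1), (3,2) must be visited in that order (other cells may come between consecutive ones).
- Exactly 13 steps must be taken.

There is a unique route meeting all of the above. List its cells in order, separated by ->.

(4,2) -> (4,1) -> (3,1) -> (2,2) -> (1,3) -> (1,2) -> (2,1) -> (3,2) -> (2,3) -> (1,4) -> (2,4) -> (3,4) -> (4,4) -> (4,3)

The waypoints must appear in the order (3,1), (1,3), (2,1), (3,2), with no cell reused.
Route from (4,2): left to (4,1), up to (3,1), 2× up-right (reaching (1,3)), left to (1,2), down-left to (2,1), down-right to (3,2), 2× up-right (reaching (1,4)), 3× down (reaching (4,4)), left to (4,3) — 13 moves in all.
Check: order respected (1 at step 2, 2 at step 4, 3 at step 6, 4 at step 7); 13 moves as required.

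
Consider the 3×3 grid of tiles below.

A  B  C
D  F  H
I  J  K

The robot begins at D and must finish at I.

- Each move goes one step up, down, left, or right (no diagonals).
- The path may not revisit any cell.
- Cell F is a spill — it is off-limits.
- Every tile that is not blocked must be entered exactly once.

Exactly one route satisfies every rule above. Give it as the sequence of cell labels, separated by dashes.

D - A - B - C - H - K - J - I

Need to visit all 8 open cells exactly once, starting at D and ending at I.
Route from D: up to A, 2× right (reaching C), 2× down (reaching K), 2× left (reaching I) — 7 moves in all.
Check: all 8 open cells covered.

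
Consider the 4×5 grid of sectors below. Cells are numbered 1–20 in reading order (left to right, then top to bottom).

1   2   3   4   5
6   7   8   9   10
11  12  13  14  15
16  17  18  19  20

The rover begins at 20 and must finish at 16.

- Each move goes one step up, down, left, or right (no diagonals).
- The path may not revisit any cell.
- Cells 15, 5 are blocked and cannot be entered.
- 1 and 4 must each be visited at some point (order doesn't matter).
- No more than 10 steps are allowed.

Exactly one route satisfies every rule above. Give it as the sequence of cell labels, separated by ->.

The 10-move cap with required stops at 1, 4 leaves no slack for detours.
Route from 20: left 1 to 19, up 3 to 4, left 3 to 1, down 3 to 16 — 10 moves in all.
Check: all required cells visited; 10 ≤ 10 moves.

20 -> 19 -> 14 -> 9 -> 4 -> 3 -> 2 -> 1 -> 6 -> 11 -> 16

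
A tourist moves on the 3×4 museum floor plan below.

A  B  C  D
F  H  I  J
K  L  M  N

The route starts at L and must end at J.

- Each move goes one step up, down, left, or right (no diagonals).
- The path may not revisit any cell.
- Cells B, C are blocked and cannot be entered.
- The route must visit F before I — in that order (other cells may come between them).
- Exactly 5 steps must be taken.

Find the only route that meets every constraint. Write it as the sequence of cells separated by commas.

The waypoints must appear in the order F, I, with no cell reused.
Route from L: left to K, up to F, 3× right (reaching J) — 5 moves in all.
Check: order respected (F at step 2, I at step 4); 5 moves as required.

L, K, F, H, I, J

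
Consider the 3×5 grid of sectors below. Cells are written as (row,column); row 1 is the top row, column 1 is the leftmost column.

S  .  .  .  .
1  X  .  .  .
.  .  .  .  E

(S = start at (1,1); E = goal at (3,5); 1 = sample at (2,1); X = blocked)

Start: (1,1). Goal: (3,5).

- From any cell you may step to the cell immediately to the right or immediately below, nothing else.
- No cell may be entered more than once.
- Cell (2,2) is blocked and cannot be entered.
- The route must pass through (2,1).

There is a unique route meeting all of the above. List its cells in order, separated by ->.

(1,1) -> (2,1) -> (3,1) -> (3,2) -> (3,3) -> (3,4) -> (3,5)

Moves only go right or down, so the column and row indices never decrease.
Route from (1,1): 2× down (reaching (3,1)), 4× right (reaching (3,5)) — 6 moves in all.
Check: all required cells visited.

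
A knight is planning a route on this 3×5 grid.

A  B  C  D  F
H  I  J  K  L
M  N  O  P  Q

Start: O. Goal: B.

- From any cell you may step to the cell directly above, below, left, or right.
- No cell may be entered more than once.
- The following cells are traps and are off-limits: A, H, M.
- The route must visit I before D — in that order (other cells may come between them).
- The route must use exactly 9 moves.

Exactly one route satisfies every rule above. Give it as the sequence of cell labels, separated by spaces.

O N I J K L F D C B

The waypoints must appear in the order I, D, with no cell reused.
Route from O: left 1 to N, up 1 to I, right 3 to L, up 1 to F, left 3 to B — 9 moves in all.
Check: order respected (I at step 2, D at step 7); 9 moves as required.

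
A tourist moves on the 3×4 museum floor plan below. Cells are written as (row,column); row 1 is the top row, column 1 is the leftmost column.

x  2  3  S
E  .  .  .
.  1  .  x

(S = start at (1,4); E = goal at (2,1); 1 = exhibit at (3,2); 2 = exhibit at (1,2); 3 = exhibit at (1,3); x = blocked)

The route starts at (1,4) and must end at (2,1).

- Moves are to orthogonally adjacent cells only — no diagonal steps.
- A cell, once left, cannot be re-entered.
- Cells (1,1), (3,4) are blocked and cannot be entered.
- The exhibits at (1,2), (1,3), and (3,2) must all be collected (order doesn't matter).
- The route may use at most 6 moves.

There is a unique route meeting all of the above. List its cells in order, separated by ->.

(1,4) -> (1,3) -> (1,2) -> (2,2) -> (3,2) -> (3,1) -> (2,1)

The 6-move cap with required stops at (1,2), (1,3), (3,2) leaves no slack for detours.
Route from (1,4): left 2 to (1,2), down 2 to (3,2), left 1 to (3,1), up 1 to (2,1) — 6 moves in all.
Check: all required cells visited; 6 ≤ 6 moves.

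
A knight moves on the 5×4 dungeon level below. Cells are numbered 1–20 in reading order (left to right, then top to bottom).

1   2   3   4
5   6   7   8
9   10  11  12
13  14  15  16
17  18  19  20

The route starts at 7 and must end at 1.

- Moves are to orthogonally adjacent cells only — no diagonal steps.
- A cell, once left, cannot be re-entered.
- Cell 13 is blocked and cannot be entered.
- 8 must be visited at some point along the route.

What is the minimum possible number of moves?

5

Any route passes through 8 somewhere between 7 and 1. Summing Manhattan distances along the two legs (7 → 8 → 1) gives a lower bound of 1 + 4 = 5 moves.
A route of 5 moves achieves this: 7 → 8 → 4 → 3 → 2 → 1.
Since 5 matches the lower bound, it is optimal.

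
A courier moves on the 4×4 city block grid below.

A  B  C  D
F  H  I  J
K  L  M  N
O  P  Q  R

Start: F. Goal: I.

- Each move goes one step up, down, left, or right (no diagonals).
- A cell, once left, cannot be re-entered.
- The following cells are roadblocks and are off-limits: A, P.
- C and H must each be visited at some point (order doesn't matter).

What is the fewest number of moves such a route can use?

4

Any route passes through C and H in some order between F and I. Summing Manhattan distances along each leg and taking the cheapest ordering (F → H → C → I) gives a lower bound of 1 + 2 + 1 = 4 moves.
A route of 4 moves achieves this: F → H → B → C → I.
Since 4 matches the lower bound, it is optimal.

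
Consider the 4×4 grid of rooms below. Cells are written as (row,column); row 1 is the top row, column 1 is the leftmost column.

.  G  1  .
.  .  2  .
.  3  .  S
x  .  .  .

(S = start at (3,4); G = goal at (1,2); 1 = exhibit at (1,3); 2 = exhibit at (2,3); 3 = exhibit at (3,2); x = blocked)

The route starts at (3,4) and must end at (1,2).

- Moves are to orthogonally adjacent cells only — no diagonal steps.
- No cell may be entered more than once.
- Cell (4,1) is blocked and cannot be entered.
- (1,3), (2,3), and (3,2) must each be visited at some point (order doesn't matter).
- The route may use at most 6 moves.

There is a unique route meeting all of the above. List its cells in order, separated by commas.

The budget equals the shortest possible length, so every move has to be on a shortest route through the required cells.
Route from (3,4): 2× left (reaching (3,2)), up to (2,2), right to (2,3), up to (1,3), left to (1,2) — 6 moves in all.
Check: all required cells visited; 6 ≤ 6 moves.

(3,4), (3,3), (3,2), (2,2), (2,3), (1,3), (1,2)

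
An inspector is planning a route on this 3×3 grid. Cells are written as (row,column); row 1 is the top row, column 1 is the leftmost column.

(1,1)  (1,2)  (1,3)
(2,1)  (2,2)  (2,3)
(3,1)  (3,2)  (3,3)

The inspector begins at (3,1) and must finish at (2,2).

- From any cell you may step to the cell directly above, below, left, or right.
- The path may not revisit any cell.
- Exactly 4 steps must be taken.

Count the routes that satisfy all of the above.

2

Need simple routes of exactly 4 moves from (3,1) to (2,2) (Manhattan distance 2, so 1 moves are spent on a detour and 1 undoing it).
Enumerating: (3,1) (2,1) (1,1) (1,2) (2,2) | (3,1) (3,2) (3,3) (2,3) (2,2).
That gives 2 routes.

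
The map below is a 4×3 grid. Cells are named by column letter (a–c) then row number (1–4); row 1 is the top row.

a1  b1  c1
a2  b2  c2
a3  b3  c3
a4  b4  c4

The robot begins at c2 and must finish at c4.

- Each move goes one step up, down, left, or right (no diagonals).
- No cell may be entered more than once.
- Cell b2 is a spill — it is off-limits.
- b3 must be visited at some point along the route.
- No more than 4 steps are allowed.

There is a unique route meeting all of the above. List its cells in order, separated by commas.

c2, c3, b3, b4, c4

The 4-move cap with required stops at b3 leaves no slack for detours.
Route from c2: down to c3, left to b3, down to b4, right to c4 — 4 moves in all.
Check: all required cells visited; 4 ≤ 4 moves.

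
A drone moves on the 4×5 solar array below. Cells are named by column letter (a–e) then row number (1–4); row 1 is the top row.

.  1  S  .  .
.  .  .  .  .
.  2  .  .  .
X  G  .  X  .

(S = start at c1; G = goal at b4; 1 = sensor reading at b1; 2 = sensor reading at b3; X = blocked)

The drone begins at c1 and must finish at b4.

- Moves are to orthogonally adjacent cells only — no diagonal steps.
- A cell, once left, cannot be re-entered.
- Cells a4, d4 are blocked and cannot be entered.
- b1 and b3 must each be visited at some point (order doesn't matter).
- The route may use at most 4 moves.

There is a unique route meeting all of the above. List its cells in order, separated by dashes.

c1 - b1 - b2 - b3 - b4

The 4-move cap with required stops at b1, b3 leaves no slack for detours.
Route from c1: left to b1, 3× down (reaching b4) — 4 moves in all.
Check: all required cells visited; 4 ≤ 4 moves.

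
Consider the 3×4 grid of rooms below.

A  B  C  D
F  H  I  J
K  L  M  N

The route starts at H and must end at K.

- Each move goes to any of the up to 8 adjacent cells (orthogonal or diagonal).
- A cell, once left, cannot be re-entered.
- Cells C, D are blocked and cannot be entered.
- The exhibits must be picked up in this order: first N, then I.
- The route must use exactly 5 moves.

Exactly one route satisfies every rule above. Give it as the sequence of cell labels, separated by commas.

The waypoints must appear in the order N, I, with no cell reused.
Route from H: down-right to M, right to N, up-left to I, down-left to L, left to K — 5 moves in all.
Check: order respected (N at step 2, I at step 3); 5 moves as required.

H, M, N, I, L, K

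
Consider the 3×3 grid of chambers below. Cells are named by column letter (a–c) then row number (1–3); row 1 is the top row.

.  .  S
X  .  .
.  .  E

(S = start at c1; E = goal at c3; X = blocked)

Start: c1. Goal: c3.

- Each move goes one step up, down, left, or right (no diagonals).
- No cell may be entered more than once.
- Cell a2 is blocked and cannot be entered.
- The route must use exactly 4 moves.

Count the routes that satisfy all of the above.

Need simple routes of exactly 4 moves from c1 to c3 (Manhattan distance 2, so 1 moves are spent on a detour and 1 undoing it).
Enumerating: c1 c2 b2 b3 c3 | c1 b1 b2 b3 c3 | c1 b1 b2 c2 c3.
That gives 3 routes.

3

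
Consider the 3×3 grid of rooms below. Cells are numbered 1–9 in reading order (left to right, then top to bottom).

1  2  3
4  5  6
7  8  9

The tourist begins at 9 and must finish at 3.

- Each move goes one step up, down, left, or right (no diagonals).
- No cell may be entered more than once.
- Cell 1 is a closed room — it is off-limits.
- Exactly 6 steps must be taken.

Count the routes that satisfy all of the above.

Need simple routes of exactly 6 moves from 9 to 3 (Manhattan distance 2, so 2 moves are spent on a detour and 2 undoing it).
Enumerating: 9 8 7 4 5 2 3 | 9 8 7 4 5 6 3.
That gives 2 routes.

2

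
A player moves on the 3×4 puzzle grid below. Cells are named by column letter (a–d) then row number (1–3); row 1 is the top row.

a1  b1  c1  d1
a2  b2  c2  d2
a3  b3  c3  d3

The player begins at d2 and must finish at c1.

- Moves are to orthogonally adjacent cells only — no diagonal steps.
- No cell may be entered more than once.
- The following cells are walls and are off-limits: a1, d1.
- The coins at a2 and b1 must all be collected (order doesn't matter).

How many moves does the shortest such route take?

Any route passes through a2 and b1 in some order between d2 and c1. Summing Manhattan distances along each leg and taking the cheapest ordering (d2 → a2 → b1 → c1) gives a lower bound of 3 + 2 + 1 = 6 moves.
The shortest route satisfying every rule uses 8 moves: d2 → d3 → c3 → b3 → a3 → a2 → b2 → b1 → c1.
The no-revisit rule (legs can't share cells) pushes the minimum above the 6-move bound; an exhaustive check rules out every length from 6 to 7, leaving 8 as the minimum.

8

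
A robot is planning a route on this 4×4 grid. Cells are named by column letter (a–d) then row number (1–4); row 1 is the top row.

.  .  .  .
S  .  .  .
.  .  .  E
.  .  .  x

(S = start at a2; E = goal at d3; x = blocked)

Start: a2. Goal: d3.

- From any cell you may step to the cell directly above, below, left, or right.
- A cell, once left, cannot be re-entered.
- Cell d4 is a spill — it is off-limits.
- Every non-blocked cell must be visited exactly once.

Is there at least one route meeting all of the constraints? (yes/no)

One route that works: a2 → a1 → b1 → b2 → b3 → a3 → a4 → b4 → c4 → c3 → c2 → c1 → d1 → d2 → d3.

yes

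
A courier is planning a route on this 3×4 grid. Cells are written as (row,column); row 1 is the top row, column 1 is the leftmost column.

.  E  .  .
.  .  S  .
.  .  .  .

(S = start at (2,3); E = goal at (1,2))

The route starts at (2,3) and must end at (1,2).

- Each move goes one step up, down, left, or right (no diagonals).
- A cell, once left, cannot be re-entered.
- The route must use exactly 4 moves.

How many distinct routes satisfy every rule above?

Need simple routes of exactly 4 moves from (2,3) to (1,2) (Manhattan distance 2, so 1 moves are spent on a detour and 1 undoing it).
Enumerating: (2,3) (3,3) (3,2) (2,2) (1,2) | (2,3) (2,2) (2,1) (1,1) (1,2) | (2,3) (2,4) (1,4) (1,3) (1,2).
That gives 3 routes.

3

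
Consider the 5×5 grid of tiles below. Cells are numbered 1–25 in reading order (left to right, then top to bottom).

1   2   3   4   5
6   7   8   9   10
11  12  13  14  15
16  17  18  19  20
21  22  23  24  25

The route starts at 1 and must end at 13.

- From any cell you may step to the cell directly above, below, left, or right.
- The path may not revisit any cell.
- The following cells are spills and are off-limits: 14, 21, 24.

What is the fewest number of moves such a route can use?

4

The Manhattan distance from 1 to 13 is |1−3| + |1−3| = 4, so at least 4 moves are needed.
A route of 4 moves achieves this: 1 → 6 → 11 → 12 → 13.
Since 4 matches the lower bound, it is optimal.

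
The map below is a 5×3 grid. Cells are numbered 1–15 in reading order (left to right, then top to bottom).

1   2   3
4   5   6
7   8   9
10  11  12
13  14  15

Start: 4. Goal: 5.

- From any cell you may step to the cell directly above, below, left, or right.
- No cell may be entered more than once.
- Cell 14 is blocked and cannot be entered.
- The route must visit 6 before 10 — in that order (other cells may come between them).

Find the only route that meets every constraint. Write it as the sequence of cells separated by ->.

The waypoints must appear in the order 6, 10, with no cell reused.
Route from 4: up 1 to 1, right 2 to 3, down 3 to 12, left 2 to 10, up 1 to 7, right 1 to 8, up 1 to 5 — 11 moves in all.
Check: order respected (6 at step 4, 10 at step 8).

4 -> 1 -> 2 -> 3 -> 6 -> 9 -> 12 -> 11 -> 10 -> 7 -> 8 -> 5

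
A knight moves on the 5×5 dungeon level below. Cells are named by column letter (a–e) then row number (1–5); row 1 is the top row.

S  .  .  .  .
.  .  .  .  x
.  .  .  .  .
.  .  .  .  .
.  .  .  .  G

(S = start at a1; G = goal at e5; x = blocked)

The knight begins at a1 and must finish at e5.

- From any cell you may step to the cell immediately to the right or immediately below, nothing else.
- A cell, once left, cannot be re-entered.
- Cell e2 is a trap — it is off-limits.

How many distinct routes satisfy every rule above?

65

A right/down-only route from a1 to e5 makes exactly 4 down-moves and 4 right-moves in some order.
With no other constraints that would be C(8,4) = 70 routes.
Subtract routes through each blocked cell (inclusion–exclusion for overlaps): − through e2: 5 → 65.
That gives 65 routes.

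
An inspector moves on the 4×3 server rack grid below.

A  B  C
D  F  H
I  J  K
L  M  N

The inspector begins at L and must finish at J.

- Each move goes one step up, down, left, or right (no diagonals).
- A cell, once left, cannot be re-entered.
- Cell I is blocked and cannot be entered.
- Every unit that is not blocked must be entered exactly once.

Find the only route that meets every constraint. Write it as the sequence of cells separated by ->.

L -> M -> N -> K -> H -> C -> B -> A -> D -> F -> J

Need to visit all 11 open cells exactly once, starting at L and ending at J.
Route from L: right 2 to N, up 3 to C, left 2 to A, down 1 to D, right 1 to F, down 1 to J — 10 moves in all.
Check: all 11 open cells covered.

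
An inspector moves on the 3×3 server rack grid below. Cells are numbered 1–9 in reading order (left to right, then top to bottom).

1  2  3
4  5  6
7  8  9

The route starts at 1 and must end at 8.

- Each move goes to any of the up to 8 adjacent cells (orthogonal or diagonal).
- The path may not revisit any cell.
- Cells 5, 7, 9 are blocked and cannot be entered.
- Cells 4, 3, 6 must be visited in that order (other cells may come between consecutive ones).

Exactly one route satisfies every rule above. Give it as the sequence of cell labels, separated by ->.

1 -> 4 -> 2 -> 3 -> 6 -> 8

The waypoints must appear in the order 4, 3, 6, with no cell reused.
Route from 1: down 1 to 4, up-right 1 to 2, right 1 to 3, down 1 to 6, down-left 1 to 8 — 5 moves in all.
Check: order respected (4 at step 1, 3 at step 3, 6 at step 4).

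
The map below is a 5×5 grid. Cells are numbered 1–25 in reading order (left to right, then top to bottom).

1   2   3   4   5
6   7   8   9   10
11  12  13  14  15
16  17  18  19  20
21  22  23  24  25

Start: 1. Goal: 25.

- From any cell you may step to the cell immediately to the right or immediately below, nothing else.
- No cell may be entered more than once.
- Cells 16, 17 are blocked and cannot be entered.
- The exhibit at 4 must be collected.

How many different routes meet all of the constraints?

A right/down-only route from 1 to 25 makes exactly 4 down-moves and 4 right-moves in some order.
With no other constraints that would be C(8,4) = 70 routes.
Split at 4 and multiply the segment counts (each segment already excludes blocked cells): 1→4: 1; 4→25: 5; product = 5.
That gives 5 routes.

5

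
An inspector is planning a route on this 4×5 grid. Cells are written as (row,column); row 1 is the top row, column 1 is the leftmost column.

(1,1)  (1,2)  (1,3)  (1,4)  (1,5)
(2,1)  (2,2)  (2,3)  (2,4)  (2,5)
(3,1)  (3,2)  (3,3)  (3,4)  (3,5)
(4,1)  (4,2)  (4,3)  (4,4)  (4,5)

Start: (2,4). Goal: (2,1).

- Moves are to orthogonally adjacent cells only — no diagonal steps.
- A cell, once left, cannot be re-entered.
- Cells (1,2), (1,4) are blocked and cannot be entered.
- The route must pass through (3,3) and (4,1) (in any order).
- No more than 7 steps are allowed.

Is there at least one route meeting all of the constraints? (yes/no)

One route that works: (2,4) → (3,4) → (3,3) → (4,3) → (4,2) → (4,1) → (3,1) → (2,1).

yes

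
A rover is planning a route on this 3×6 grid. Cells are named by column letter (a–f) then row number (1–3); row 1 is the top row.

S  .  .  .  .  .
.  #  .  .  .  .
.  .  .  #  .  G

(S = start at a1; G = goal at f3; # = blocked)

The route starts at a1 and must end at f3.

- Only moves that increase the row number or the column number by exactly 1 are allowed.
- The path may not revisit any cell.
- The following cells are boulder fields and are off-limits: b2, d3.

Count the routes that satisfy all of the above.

7

A right/down-only route from a1 to f3 makes exactly 2 down-moves and 5 right-moves in some order.
With no other constraints that would be C(7,2) = 21 routes.
Subtract routes through each blocked cell (inclusion–exclusion for overlaps): − through b2: 10 − through d3: 10 + through b2&d3: 6 → 7.
That gives 7 routes.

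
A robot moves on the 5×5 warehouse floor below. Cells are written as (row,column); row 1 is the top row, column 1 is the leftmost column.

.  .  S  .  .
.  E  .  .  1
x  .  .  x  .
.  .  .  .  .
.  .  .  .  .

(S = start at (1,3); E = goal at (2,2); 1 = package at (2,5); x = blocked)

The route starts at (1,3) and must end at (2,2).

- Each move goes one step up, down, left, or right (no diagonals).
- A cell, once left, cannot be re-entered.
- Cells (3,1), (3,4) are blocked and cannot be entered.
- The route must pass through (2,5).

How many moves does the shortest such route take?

Any route passes through (2,5) somewhere between (1,3) and (2,2). Summing Manhattan distances along the two legs ((1,3) → (2,5) → (2,2)) gives a lower bound of 3 + 3 = 6 moves.
A route of 6 moves achieves this: (1,3) → (1,4) → (1,5) → (2,5) → (2,4) → (2,3) → (2,2).
Since 6 matches the lower bound, it is optimal.

6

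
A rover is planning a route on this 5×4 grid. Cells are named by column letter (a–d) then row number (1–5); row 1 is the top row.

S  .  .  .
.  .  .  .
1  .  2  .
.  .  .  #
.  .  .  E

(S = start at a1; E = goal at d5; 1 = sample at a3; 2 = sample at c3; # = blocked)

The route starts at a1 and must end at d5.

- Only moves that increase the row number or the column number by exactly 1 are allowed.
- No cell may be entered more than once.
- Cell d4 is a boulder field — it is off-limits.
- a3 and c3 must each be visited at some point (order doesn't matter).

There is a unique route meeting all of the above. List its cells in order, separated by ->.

a1 -> a2 -> a3 -> b3 -> c3 -> c4 -> c5 -> d5

Moves only go right or down, so the column and row indices never decrease.
Route from a1: 2× down (reaching a3), 2× right (reaching c3), 2× down (reaching c5), right to d5 — 7 moves in all.
Check: all required cells visited.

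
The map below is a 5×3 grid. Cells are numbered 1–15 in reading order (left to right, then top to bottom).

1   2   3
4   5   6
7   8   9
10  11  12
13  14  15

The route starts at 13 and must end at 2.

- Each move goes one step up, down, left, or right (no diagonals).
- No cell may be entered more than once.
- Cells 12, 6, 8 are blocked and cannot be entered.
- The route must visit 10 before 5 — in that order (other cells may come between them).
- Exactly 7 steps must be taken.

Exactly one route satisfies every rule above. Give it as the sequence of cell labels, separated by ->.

13 -> 14 -> 11 -> 10 -> 7 -> 4 -> 5 -> 2

The waypoints must appear in the order 10, 5, with no cell reused.
Route from 13: right 1 to 14, up 1 to 11, left 1 to 10, up 2 to 4, right 1 to 5, up 1 to 2 — 7 moves in all.
Check: order respected (10 at step 3, 5 at step 6); 7 moves as required.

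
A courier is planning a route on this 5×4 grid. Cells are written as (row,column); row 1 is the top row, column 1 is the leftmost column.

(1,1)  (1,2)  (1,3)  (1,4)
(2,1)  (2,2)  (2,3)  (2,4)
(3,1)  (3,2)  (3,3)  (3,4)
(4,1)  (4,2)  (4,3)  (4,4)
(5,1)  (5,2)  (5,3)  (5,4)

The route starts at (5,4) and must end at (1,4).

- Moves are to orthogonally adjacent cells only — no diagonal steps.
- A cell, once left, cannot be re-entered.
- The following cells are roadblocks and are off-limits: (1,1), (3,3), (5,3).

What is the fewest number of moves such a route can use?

4

The Manhattan distance from (5,4) to (1,4) is |5−1| + |4−4| = 4, so at least 4 moves are needed.
A route of 4 moves achieves this: (5,4) → (4,4) → (3,4) → (2,4) → (1,4).
Since 4 matches the lower bound, it is optimal.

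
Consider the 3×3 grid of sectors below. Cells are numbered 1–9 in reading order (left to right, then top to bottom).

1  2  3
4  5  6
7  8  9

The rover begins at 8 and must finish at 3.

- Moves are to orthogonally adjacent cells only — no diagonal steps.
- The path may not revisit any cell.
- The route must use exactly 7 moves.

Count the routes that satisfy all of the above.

Need simple routes of exactly 7 moves from 8 to 3 (Manhattan distance 3, so 2 moves are spent on a detour and 2 undoing it).
Enumerating: 8 7 4 1 2 5 6 3 | 8 9 6 5 4 1 2 3.
That gives 2 routes.

2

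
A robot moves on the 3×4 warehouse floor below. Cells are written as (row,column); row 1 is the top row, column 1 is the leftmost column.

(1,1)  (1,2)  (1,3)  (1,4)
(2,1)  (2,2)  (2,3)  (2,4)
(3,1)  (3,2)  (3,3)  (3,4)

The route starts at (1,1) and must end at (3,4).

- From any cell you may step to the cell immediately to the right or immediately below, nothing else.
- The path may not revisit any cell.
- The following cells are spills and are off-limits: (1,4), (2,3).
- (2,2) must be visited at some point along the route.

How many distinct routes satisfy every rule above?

2

A right/down-only route from (1,1) to (3,4) makes exactly 2 down-moves and 3 right-moves in some order.
With no other constraints that would be C(5,2) = 10 routes.
Split at (2,2) and multiply the segment counts (each segment already excludes blocked cells): (1,1)→(2,2): 2; (2,2)→(3,4): 1; product = 2.
That gives 2 routes.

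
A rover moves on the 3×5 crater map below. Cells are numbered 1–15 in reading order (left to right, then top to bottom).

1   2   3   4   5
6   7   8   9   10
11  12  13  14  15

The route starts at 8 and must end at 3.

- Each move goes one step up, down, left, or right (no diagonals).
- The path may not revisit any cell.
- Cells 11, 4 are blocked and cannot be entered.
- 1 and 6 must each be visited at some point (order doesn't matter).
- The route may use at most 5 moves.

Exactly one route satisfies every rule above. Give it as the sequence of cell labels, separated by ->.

8 -> 7 -> 6 -> 1 -> 2 -> 3

The 5-move cap with required stops at 1, 6 leaves no slack for detours.
Route from 8: left 2 to 6, up 1 to 1, right 2 to 3 — 5 moves in all.
Check: all required cells visited; 5 ≤ 5 moves.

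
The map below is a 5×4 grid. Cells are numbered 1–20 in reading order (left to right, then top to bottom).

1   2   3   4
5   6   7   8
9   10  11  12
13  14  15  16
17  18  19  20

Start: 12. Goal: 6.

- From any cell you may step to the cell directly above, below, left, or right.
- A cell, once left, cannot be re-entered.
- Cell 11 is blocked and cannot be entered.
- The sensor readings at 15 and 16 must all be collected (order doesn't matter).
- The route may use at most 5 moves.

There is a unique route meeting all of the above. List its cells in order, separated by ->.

The 5-move cap with required stops at 15, 16 leaves no slack for detours.
Route from 12: down to 16, 2× left (reaching 14), 2× up (reaching 6) — 5 moves in all.
Check: all required cells visited; 5 ≤ 5 moves.

12 -> 16 -> 15 -> 14 -> 10 -> 6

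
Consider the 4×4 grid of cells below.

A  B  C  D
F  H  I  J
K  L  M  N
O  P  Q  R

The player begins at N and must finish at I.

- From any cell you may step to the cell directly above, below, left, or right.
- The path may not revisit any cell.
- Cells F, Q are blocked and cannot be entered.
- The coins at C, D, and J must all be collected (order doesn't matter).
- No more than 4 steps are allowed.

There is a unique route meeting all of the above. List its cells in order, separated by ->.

N -> J -> D -> C -> I

The budget equals the shortest possible length, so every move has to be on a shortest route through the required cells.
Route from N: 2× up (reaching D), left to C, down to I — 4 moves in all.
Check: all required cells visited; 4 ≤ 4 moves.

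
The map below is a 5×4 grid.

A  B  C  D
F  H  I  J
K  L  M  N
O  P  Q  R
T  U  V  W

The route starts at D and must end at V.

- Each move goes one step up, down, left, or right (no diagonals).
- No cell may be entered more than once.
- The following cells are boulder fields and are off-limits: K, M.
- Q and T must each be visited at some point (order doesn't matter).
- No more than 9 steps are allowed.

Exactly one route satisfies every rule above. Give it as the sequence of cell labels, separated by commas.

D, J, N, R, Q, P, O, T, U, V

The 9-move cap with required stops at Q, T leaves no slack for detours.
Route from D: down 3 to R, left 3 to O, down 1 to T, right 2 to V — 9 moves in all.
Check: all required cells visited; 9 ≤ 9 moves.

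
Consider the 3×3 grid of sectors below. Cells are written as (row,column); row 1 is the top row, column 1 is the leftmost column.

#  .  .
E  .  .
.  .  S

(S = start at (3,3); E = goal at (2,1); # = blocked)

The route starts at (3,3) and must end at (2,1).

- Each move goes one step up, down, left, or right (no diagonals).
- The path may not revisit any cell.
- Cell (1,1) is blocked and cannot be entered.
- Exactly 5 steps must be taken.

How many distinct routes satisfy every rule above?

Need simple routes of exactly 5 moves from (3,3) to (2,1) (Manhattan distance 3, so 1 moves are spent on a detour and 1 undoing it).
Enumerating: (3,3) (2,3) (1,3) (1,2) (2,2) (2,1) | (3,3) (2,3) (2,2) (3,2) (3,1) (2,1).
That gives 2 routes.

2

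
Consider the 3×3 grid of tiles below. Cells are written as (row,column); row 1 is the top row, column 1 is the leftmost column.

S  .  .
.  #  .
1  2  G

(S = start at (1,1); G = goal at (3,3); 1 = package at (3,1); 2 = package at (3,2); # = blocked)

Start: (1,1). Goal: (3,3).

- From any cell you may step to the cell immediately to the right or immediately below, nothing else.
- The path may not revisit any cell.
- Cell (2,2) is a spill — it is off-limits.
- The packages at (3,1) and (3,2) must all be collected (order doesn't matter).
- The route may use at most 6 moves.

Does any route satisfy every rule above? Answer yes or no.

yes

One route that works: (1,1) → (2,1) → (3,1) → (3,2) → (3,3).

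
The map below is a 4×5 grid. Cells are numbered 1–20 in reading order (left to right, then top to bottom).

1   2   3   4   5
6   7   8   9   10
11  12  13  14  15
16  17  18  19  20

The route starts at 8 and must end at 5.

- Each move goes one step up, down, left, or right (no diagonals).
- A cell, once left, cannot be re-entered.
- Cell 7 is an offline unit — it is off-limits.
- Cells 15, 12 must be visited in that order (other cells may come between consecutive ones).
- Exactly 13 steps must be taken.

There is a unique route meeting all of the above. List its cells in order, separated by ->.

The waypoints must appear in the order 15, 12, with no cell reused.
Route from 8: 2× right (reaching 10), down to 15, 4× left (reaching 11), 2× up (reaching 1), 4× right (reaching 5) — 13 moves in all.
Check: order respected (15 at step 3, 12 at step 6); 13 moves as required.

8 -> 9 -> 10 -> 15 -> 14 -> 13 -> 12 -> 11 -> 6 -> 1 -> 2 -> 3 -> 4 -> 5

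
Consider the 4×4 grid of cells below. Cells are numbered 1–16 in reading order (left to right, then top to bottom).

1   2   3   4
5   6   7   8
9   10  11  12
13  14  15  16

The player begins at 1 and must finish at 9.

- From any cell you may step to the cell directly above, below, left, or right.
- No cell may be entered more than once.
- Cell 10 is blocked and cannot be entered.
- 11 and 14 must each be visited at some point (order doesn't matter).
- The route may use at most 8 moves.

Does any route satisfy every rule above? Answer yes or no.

yes

One route that works: 1 → 5 → 6 → 7 → 11 → 15 → 14 → 13 → 9.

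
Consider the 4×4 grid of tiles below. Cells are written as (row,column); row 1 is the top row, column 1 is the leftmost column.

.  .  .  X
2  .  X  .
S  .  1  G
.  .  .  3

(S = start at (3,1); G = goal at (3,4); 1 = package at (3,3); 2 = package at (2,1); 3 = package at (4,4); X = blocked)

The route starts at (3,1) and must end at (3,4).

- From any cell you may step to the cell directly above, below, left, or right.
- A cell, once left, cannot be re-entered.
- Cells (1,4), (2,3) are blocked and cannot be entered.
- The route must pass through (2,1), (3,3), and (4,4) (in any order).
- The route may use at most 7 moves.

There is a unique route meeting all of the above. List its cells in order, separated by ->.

Any route must reach (2,1), (3,3), and (4,4) and still end at (3,4) within 7 moves, so the order of the required stops is forced.
Route from (3,1): up 1 to (2,1), right 1 to (2,2), down 1 to (3,2), right 1 to (3,3), down 1 to (4,3), right 1 to (4,4), up 1 to (3,4) — 7 moves in all.
Check: all required cells visited; 7 ≤ 7 moves.

(3,1) -> (2,1) -> (2,2) -> (3,2) -> (3,3) -> (4,3) -> (4,4) -> (3,4)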